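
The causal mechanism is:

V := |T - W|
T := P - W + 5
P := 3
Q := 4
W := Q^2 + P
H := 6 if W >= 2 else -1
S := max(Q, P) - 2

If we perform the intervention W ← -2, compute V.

12

The intervention breaks the incoming arrows to W: W := Q^2 + P no longer applies, and W = -2.
T = P - W + 5  [with P=3, W=-2]  = 10
V = |T - W|  [with T=10, W=-2]  = 12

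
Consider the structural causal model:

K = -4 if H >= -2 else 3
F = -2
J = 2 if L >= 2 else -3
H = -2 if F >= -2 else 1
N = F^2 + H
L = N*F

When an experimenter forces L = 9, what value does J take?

2

Under do(L=9), the mechanism L = N*F is discarded; L is fixed at 9.
J = 2 if L >= 2 else -3  [with L=9]  = 2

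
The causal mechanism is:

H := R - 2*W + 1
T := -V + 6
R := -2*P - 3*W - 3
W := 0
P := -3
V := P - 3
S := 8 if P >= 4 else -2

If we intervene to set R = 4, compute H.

5

Under do(R=4), the mechanism R := -2*P - 3*W - 3 is discarded; R is fixed at 4.
H = R - 2*W + 1  [with R=4, W=0]  = 5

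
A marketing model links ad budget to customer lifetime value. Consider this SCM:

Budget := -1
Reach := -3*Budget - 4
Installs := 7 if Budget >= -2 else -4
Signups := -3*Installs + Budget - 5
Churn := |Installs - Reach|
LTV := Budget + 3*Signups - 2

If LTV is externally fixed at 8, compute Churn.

do(LTV=8) replaces the equation LTV := Budget + 3*Signups - 2 with the constant LTV = 8.
Since Churn is not a descendant of the intervened variable, it is unaffected.
Reach = -3*Budget - 4  [with Budget=-1]  = -1
Installs = 7 if Budget >= -2 else -4  [with Budget=-1]  = 7
Churn = |Installs - Reach|  [with Installs=7, Reach=-1]  = 8

8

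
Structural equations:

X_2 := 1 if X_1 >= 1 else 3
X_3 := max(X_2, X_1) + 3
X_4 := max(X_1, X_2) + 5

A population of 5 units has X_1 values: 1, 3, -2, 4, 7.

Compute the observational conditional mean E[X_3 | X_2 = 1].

E[X_3|X_2=1] averages over only the 4 units with X_2=1 (X_1 = 1, 3, 4, 7): X_3 = 4, 6, 7, 10, mean 6.75.

6.75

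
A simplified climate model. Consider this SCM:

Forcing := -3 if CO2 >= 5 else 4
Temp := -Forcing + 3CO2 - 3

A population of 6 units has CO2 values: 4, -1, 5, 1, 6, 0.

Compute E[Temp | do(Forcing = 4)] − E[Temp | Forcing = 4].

do(Forcing=4) breaks Forcing's dependence on CO2. With Forcing=4 fixed, Temp across the units is 5, -10, 8, -4, 11, -7, mean 0.5.
Observing Forcing=4 restricts to units where Forcing's equation naturally yields 4: CO2 ∈ {4, -1, 1, 0}. In that subpopulation Temp = 5, -10, -4, -7, mean -4.
Difference = 0.5 − (-4) = 4.5.

4.5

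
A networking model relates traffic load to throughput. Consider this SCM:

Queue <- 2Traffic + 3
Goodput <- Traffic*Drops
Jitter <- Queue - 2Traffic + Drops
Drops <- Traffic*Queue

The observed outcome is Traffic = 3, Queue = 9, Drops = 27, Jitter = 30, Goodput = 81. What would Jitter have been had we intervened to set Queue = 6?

18

Under do(Queue=6), the mechanism Queue <- 2Traffic + 3 is discarded; Queue is fixed at 6.
Drops = Traffic*Queue  [with Traffic=3, Queue=6]  = 18
Jitter = Queue - 2Traffic + Drops  [with Queue=6, Traffic=3, Drops=18]  = 18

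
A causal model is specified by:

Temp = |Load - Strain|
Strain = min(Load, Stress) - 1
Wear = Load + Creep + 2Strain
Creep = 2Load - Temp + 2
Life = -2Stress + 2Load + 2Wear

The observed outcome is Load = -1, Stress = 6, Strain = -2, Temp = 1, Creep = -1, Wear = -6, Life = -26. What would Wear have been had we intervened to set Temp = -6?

Under do(Temp=-6), the mechanism Temp = |Load - Strain| is discarded; Temp is fixed at -6.
Strain = min(Load, Stress) - 1  [with Load=-1, Stress=6]  = -2
Creep = 2Load - Temp + 2  [with Load=-1, Temp=-6]  = 6
Wear = Load + Creep + 2Strain  [with Load=-1, Creep=6, Strain=-2]  = 1

1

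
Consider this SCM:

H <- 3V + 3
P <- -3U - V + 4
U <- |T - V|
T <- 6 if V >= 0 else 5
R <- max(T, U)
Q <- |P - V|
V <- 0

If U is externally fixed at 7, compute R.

7

do(U=7) replaces the equation U <- |T - V| with the constant U = 7.
T = 6 if V >= 0 else 5  [with V=0]  = 6
R = max(T, U)  [with T=6, U=7]  = 7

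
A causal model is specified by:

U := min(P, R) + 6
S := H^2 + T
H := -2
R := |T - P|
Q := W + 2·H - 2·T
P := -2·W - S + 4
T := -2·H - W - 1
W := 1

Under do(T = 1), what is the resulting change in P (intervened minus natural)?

1

The intervention breaks the incoming arrows to T: T := -2·H - W - 1 no longer applies, and T = 1.
S = H^2 + T  [with H=-2, T=1]  = 5
P = -2·W - S + 4  [with W=1, S=5]  = -3
Without intervention: T = -2·H - W - 1  [with H=-2, W=1]  = 2; S = H^2 + T  [with H=-2, T=2]  = 6; P = -2·W - S + 4  [with W=1, S=6]  = -4.
Change = -3 − (-4) = 1.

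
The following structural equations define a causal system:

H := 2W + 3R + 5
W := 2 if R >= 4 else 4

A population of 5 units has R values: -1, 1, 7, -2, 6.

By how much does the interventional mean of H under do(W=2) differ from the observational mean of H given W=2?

-12.9

do(W=2) breaks W's dependence on R. With W=2 fixed, H across the units is 6, 12, 30, 3, 27, mean 15.6.
Conditioning on W=2 selects the 2 unit(s) with R ∈ {7, 6}. Their H values: 30, 27. Mean = 28.5.
Difference = 15.6 − 28.5 = -12.9.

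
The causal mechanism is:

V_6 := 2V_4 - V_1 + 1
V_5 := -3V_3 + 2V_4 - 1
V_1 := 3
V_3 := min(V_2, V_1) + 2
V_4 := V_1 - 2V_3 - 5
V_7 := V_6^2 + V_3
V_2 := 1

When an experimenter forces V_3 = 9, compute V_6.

The intervention breaks the incoming arrows to V_3: V_3 := min(V_2, V_1) + 2 no longer applies, and V_3 = 9.
V_4 = V_1 - 2V_3 - 5  [with V_1=3, V_3=9]  = -20
V_6 = 2V_4 - V_1 + 1  [with V_4=-20, V_1=3]  = -42

-42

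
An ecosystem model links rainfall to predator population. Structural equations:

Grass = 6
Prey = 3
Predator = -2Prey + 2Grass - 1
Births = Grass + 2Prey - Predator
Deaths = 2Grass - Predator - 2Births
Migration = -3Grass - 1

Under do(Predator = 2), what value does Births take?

10

The intervention breaks the incoming arrows to Predator: Predator = -2Prey + 2Grass - 1 no longer applies, and Predator = 2.
Births = Grass + 2Prey - Predator  [with Grass=6, Prey=3, Predator=2]  = 10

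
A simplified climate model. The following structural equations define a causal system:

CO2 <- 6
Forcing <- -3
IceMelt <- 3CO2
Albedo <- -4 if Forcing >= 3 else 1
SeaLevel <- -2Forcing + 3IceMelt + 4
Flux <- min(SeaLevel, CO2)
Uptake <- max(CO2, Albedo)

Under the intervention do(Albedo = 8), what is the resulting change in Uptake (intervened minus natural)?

The intervention breaks the incoming arrows to Albedo: Albedo <- -4 if Forcing >= 3 else 1 no longer applies, and Albedo = 8.
Uptake = max(CO2, Albedo)  [with CO2=6, Albedo=8]  = 8
Without intervention: Albedo = -4 if Forcing >= 3 else 1  [with Forcing=-3]  = 1; Uptake = max(CO2, Albedo)  [with CO2=6, Albedo=1]  = 6.
Change = 8 − 6 = 2.

2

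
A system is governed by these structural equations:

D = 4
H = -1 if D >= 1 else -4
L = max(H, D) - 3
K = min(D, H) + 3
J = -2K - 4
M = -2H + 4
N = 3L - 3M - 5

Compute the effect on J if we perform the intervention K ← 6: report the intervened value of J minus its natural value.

Intervening sets K = 6 and removes its equation (K = min(D, H) + 3).
J = -2K - 4  [with K=6]  = -16
Without intervention: H = -1 if D >= 1 else -4  [with D=4]  = -1; K = min(D, H) + 3  [with D=4, H=-1]  = 2; J = -2K - 4  [with K=2]  = -8.
Change = -16 − (-8) = -8.

-8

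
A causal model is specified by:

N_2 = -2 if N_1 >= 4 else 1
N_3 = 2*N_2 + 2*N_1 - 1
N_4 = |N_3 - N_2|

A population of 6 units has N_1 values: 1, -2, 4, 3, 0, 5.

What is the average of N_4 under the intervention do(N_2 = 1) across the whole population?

do(N_2=1) breaks N_2's dependence on N_1. With N_2=1 fixed, N_4 across the units is 2, 4, 8, 6, 0, 10, mean 5.

5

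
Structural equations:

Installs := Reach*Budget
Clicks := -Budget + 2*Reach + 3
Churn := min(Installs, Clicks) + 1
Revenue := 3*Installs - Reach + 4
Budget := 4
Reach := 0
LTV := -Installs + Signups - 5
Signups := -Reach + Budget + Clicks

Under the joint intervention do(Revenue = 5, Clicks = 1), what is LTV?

Setting Revenue = 5, Clicks = 1 by intervention discards those variables' equations.
Installs = Reach*Budget  [with Reach=0, Budget=4]  = 0
Signups = -Reach + Budget + Clicks  [with Reach=0, Budget=4, Clicks=1]  = 5
LTV = -Installs + Signups - 5  [with Installs=0, Signups=5]  = 0

0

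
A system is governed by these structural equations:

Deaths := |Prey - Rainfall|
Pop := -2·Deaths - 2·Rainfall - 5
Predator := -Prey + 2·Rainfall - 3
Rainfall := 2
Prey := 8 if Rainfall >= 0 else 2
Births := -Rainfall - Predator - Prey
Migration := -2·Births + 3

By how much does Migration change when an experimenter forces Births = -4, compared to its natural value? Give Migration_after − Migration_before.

2

Under do(Births=-4), the mechanism Births := -Rainfall - Predator - Prey is discarded; Births is fixed at -4.
Migration = -2·Births + 3  [with Births=-4]  = 11
Without intervention: Prey = 8 if Rainfall >= 0 else 2  [with Rainfall=2]  = 8; Predator = -Prey + 2·Rainfall - 3  [with Prey=8, Rainfall=2]  = -7; Births = -Rainfall - Predator - Prey  [with Rainfall=2, Predator=-7, Prey=8]  = -3; Migration = -2·Births + 3  [with Births=-3]  = 9.
Change = 11 − 9 = 2.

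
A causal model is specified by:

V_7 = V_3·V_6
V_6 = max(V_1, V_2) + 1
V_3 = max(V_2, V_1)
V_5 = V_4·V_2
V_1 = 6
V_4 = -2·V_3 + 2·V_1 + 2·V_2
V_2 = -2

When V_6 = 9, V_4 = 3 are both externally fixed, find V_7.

Under do(V_6 = 9, V_4 = 3), each intervened variable's structural equation is replaced by its fixed value.
V_3 = max(V_2, V_1)  [with V_2=-2, V_1=6]  = 6
V_7 = V_3·V_6  [with V_3=6, V_6=9]  = 54

54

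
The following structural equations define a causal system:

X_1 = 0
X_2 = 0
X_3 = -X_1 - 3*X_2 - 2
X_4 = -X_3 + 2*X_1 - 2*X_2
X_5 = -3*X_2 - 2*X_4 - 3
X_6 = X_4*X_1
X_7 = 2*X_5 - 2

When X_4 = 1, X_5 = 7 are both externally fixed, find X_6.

0

The joint intervention fixes X_4 = 1, X_5 = 7, removing each variable's own equation.
X_6 = X_4*X_1  [with X_4=1, X_1=0]  = 0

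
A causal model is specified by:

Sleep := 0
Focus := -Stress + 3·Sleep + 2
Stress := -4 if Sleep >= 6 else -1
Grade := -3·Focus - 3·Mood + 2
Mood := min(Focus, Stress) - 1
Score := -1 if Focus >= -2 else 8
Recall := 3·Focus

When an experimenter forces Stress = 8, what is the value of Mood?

do(Stress=8) replaces the equation Stress := -4 if Sleep >= 6 else -1 with the constant Stress = 8.
Focus = -Stress + 3·Sleep + 2  [with Stress=8, Sleep=0]  = -6
Mood = min(Focus, Stress) - 1  [with Focus=-6, Stress=8]  = -7

-7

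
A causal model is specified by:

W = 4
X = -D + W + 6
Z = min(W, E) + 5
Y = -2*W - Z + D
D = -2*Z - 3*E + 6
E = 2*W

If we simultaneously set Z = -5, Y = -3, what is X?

The joint intervention fixes Z = -5, Y = -3, removing each variable's own equation.
E = 2*W  [with W=4]  = 8
D = -2*Z - 3*E + 6  [with Z=-5, E=8]  = -8
X = -D + W + 6  [with D=-8, W=4]  = 18

18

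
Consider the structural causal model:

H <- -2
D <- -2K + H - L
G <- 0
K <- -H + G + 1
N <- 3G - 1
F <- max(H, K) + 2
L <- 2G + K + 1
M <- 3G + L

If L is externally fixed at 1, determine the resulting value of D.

-9

The intervention breaks the incoming arrows to L: L <- 2G + K + 1 no longer applies, and L = 1.
K = -H + G + 1  [with H=-2, G=0]  = 3
D = -2K + H - L  [with K=3, H=-2, L=1]  = -9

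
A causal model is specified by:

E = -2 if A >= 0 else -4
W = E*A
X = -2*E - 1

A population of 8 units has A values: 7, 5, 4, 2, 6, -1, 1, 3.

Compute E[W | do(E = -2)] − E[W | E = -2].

do(E=-2) breaks E's dependence on A. With E=-2 fixed, W across the units is -14, -10, -8, -4, -12, 2, -2, -6, mean -6.75.
Observing E=-2 restricts to units where E's equation naturally yields -2: A ∈ {7, 5, 4, 2, 6, 1, 3}. In that subpopulation W = -14, -10, -8, -4, -12, -2, -6, mean -8.
Difference = -6.75 − (-8) = 1.25.

1.25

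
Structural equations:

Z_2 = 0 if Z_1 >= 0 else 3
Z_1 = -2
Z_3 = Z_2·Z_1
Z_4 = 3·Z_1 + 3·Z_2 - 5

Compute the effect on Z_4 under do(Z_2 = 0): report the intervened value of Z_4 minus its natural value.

Under do(Z_2=0), the mechanism Z_2 = 0 if Z_1 >= 0 else 3 is discarded; Z_2 is fixed at 0.
Z_4 = 3·Z_1 + 3·Z_2 - 5  [with Z_1=-2, Z_2=0]  = -11
Without intervention: Z_2 = 0 if Z_1 >= 0 else 3  [with Z_1=-2]  = 3; Z_4 = 3·Z_1 + 3·Z_2 - 5  [with Z_1=-2, Z_2=3]  = -2.
Change = -11 − (-2) = -9.

-9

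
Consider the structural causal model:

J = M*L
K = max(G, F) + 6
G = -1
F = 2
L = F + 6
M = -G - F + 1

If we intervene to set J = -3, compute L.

8

do(J=-3) replaces the equation J = M*L with the constant J = -3.
L is not downstream of the intervention, so its value is determined by the original equations.
L = F + 6  [with F=2]  = 8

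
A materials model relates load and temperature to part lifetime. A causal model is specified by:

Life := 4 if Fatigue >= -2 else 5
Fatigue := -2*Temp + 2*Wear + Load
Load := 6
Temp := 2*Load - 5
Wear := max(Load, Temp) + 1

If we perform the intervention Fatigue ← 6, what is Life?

4

Intervening sets Fatigue = 6 and removes its equation (Fatigue := -2*Temp + 2*Wear + Load).
Life = 4 if Fatigue >= -2 else 5  [with Fatigue=6]  = 4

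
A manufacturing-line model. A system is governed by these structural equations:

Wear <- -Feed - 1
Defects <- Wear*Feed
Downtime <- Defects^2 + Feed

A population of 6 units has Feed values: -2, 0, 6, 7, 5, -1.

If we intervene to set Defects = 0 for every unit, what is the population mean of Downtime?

2.5

do(Defects=0) breaks Defects's dependence on Feed. With Defects=0 fixed, Downtime across the units is -2, 0, 6, 7, 5, -1, mean 2.5.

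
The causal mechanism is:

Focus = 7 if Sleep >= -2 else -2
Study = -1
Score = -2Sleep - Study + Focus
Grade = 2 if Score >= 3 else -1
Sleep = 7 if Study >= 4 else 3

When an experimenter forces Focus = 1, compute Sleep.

Under do(Focus=1), the mechanism Focus = 7 if Sleep >= -2 else -2 is discarded; Focus is fixed at 1.
Since Sleep is not a descendant of the intervened variable, it is unaffected.
Sleep = 7 if Study >= 4 else 3  [with Study=-1]  = 3

3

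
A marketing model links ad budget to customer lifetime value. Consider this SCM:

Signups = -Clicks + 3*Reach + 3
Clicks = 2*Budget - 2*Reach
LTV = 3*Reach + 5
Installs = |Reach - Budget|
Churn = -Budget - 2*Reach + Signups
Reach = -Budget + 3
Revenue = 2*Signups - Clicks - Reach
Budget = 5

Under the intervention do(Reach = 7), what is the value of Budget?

5

Under do(Reach=7), the mechanism Reach = -Budget + 3 is discarded; Reach is fixed at 7.
Budget is not downstream of the intervention, so its value is determined by the original equations.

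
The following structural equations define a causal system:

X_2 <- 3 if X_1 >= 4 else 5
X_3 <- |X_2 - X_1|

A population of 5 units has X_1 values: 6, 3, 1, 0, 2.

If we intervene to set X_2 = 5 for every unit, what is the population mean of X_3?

The intervention sets X_2=5 in all 5 units regardless of X_1. Recomputing X_3 per unit gives 1, 2, 4, 5, 3; average 3.

3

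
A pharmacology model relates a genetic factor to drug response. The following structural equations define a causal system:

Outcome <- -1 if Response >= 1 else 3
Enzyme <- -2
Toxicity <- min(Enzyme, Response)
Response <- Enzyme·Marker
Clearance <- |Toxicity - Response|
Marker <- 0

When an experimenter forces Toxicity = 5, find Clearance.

Intervening sets Toxicity = 5 and removes its equation (Toxicity <- min(Enzyme, Response)).
Response = Enzyme·Marker  [with Enzyme=-2, Marker=0]  = 0
Clearance = |Toxicity - Response|  [with Toxicity=5, Response=0]  = 5

5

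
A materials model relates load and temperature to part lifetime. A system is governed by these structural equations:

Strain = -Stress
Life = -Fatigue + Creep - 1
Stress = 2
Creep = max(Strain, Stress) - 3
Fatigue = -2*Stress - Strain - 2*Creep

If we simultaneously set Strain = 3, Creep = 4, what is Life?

Under do(Strain = 3, Creep = 4), each intervened variable's structural equation is replaced by its fixed value.
Fatigue = -2*Stress - Strain - 2*Creep  [with Stress=2, Strain=3, Creep=4]  = -15
Life = -Fatigue + Creep - 1  [with Fatigue=-15, Creep=4]  = 18

18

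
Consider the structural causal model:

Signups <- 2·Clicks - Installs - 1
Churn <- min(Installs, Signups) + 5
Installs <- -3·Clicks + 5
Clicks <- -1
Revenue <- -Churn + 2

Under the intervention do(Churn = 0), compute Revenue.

2

Intervening sets Churn = 0 and removes its equation (Churn <- min(Installs, Signups) + 5).
Revenue = -Churn + 2  [with Churn=0]  = 2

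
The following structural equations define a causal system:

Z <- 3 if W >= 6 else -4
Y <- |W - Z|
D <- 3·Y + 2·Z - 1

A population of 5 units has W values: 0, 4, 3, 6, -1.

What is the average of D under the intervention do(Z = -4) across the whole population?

Under do(Z=-4), Z's equation is replaced by Z=-4 for every unit. Per-unit D: 3, 15, 12, 21, 0. Mean = 10.2.

10.2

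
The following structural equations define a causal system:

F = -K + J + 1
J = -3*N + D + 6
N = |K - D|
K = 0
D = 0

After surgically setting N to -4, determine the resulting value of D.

Under do(N=-4), the mechanism N = |K - D| is discarded; N is fixed at -4.
D is not downstream of the intervention, so its value is determined by the original equations.

0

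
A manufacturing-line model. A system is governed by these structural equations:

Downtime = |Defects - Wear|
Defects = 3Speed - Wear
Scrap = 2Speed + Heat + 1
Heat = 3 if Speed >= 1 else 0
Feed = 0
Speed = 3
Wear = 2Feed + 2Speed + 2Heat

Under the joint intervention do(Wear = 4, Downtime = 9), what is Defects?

Setting Wear = 4, Downtime = 9 by intervention discards those variables' equations.
Defects = 3Speed - Wear  [with Speed=3, Wear=4]  = 5

5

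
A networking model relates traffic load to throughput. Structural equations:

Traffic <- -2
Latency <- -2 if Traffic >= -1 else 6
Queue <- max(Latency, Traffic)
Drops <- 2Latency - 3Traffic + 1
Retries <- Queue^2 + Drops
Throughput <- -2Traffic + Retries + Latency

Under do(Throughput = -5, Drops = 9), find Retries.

Setting Throughput = -5, Drops = 9 by intervention discards those variables' equations.
Latency = -2 if Traffic >= -1 else 6  [with Traffic=-2]  = 6
Queue = max(Latency, Traffic)  [with Latency=6, Traffic=-2]  = 6
Retries = Queue^2 + Drops  [with Queue=6, Drops=9]  = 45

45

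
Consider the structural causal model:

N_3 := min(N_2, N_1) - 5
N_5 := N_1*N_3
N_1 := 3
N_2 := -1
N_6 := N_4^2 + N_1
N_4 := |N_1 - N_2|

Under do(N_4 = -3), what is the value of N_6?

Under do(N_4=-3), the mechanism N_4 := |N_1 - N_2| is discarded; N_4 is fixed at -3.
N_6 = N_4^2 + N_1  [with N_4=-3, N_1=3]  = 12

12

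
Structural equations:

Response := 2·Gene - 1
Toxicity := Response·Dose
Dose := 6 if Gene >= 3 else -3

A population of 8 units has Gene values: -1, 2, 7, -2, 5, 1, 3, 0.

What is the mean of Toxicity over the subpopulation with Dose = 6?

Observing Dose=6 restricts to units where Dose's equation naturally yields 6: Gene ∈ {7, 5, 3}. In that subpopulation Toxicity = 78, 54, 30, mean 54.

54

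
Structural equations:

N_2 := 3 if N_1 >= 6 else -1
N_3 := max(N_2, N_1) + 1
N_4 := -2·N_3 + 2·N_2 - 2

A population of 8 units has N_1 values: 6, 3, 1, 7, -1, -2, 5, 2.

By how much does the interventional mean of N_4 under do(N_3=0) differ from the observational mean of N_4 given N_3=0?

2

Every unit gets N_3=0 under the intervention. N_4 values become 4, -4, -4, 4, -4, -4, -4, -4; E[N_4|do(N_3=0)] = -2.
Conditioning on N_3=0 selects the 2 unit(s) with N_1 ∈ {-1, -2}. Their N_4 values: -4, -4. Mean = -4.
Difference = -2 − (-4) = 2.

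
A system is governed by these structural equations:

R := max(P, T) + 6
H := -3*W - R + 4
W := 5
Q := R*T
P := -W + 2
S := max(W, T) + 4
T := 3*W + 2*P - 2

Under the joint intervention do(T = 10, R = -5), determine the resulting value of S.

14

Setting T = 10, R = -5 by intervention discards those variables' equations.
S = max(W, T) + 4  [with W=5, T=10]  = 14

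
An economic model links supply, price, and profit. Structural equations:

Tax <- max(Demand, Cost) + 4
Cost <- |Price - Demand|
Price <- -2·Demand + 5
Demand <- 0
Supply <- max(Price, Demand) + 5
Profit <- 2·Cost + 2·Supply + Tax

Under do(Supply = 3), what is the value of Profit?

The intervention breaks the incoming arrows to Supply: Supply <- max(Price, Demand) + 5 no longer applies, and Supply = 3.
Price = -2·Demand + 5  [with Demand=0]  = 5
Cost = |Price - Demand|  [with Price=5, Demand=0]  = 5
Tax = max(Demand, Cost) + 4  [with Demand=0, Cost=5]  = 9
Profit = 2·Cost + 2·Supply + Tax  [with Cost=5, Supply=3, Tax=9]  = 25

25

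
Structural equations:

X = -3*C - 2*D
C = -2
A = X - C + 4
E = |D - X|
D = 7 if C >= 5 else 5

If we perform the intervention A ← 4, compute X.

Under do(A=4), the mechanism A = X - C + 4 is discarded; A is fixed at 4.
Since X is not a descendant of the intervened variable, it is unaffected.
D = 7 if C >= 5 else 5  [with C=-2]  = 5
X = -3*C - 2*D  [with C=-2, D=5]  = -4

-4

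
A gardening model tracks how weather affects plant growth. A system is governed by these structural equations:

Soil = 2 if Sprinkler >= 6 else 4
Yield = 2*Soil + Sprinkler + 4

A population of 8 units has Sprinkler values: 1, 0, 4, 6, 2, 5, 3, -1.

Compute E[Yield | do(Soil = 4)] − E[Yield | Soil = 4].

The intervention sets Soil=4 in all 8 units regardless of Sprinkler. Recomputing Yield per unit gives 13, 12, 16, 18, 14, 17, 15, 11; average 14.5.
Observing Soil=4 restricts to units where Soil's equation naturally yields 4: Sprinkler ∈ {1, 0, 4, 2, 5, 3, -1}. In that subpopulation Yield = 13, 12, 16, 14, 17, 15, 11, mean 14.
Difference = 14.5 − 14 = 0.5.

0.5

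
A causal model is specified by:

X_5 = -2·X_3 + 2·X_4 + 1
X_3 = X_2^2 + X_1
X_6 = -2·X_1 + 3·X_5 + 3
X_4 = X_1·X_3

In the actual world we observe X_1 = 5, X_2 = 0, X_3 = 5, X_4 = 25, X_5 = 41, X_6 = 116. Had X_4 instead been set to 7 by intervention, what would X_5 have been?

5

Intervening sets X_4 = 7 and removes its equation (X_4 = X_1·X_3).
X_3 = X_2^2 + X_1  [with X_2=0, X_1=5]  = 5
X_5 = -2·X_3 + 2·X_4 + 1  [with X_3=5, X_4=7]  = 5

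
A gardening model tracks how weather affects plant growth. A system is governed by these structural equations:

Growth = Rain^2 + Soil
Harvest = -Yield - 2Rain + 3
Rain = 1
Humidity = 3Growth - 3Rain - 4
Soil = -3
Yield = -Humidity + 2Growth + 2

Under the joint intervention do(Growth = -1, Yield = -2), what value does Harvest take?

Setting Growth = -1, Yield = -2 by intervention discards those variables' equations.
Harvest = -Yield - 2Rain + 3  [with Yield=-2, Rain=1]  = 3

3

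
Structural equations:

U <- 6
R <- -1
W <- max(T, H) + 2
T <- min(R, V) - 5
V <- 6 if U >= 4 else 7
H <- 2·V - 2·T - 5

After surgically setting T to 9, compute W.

Under do(T=9), the mechanism T <- min(R, V) - 5 is discarded; T is fixed at 9.
V = 6 if U >= 4 else 7  [with U=6]  = 6
H = 2·V - 2·T - 5  [with V=6, T=9]  = -11
W = max(T, H) + 2  [with T=9, H=-11]  = 11

11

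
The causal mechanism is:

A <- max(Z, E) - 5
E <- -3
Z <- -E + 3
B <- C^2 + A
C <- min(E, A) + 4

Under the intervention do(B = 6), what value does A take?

do(B=6) replaces the equation B <- C^2 + A with the constant B = 6.
A is not downstream of the intervention, so its value is determined by the original equations.
Z = -E + 3  [with E=-3]  = 6
A = max(Z, E) - 5  [with Z=6, E=-3]  = 1

1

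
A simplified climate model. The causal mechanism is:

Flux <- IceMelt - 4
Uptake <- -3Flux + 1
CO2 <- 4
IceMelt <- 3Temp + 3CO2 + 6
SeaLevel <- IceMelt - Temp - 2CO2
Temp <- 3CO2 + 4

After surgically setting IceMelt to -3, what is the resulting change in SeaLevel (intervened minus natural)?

-69

The intervention breaks the incoming arrows to IceMelt: IceMelt <- 3Temp + 3CO2 + 6 no longer applies, and IceMelt = -3.
Temp = 3CO2 + 4  [with CO2=4]  = 16
SeaLevel = IceMelt - Temp - 2CO2  [with IceMelt=-3, Temp=16, CO2=4]  = -27
Without intervention: Temp = 3CO2 + 4  [with CO2=4]  = 16; IceMelt = 3Temp + 3CO2 + 6  [with Temp=16, CO2=4]  = 66; SeaLevel = IceMelt - Temp - 2CO2  [with IceMelt=66, Temp=16, CO2=4]  = 42.
Change = -27 − 42 = -69.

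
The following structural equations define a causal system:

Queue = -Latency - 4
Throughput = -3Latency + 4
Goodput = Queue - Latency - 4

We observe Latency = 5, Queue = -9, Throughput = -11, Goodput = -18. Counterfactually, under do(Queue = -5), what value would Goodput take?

Under do(Queue=-5), the mechanism Queue = -Latency - 4 is discarded; Queue is fixed at -5.
Goodput = Queue - Latency - 4  [with Queue=-5, Latency=5]  = -14

-14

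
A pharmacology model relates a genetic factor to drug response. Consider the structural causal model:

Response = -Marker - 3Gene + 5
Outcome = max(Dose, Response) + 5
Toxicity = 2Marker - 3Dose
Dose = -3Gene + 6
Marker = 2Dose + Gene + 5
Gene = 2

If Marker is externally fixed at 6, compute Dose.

0

Under do(Marker=6), the mechanism Marker = 2Dose + Gene + 5 is discarded; Marker is fixed at 6.
Since Dose is not a descendant of the intervened variable, it is unaffected.
Dose = -3Gene + 6  [with Gene=2]  = 0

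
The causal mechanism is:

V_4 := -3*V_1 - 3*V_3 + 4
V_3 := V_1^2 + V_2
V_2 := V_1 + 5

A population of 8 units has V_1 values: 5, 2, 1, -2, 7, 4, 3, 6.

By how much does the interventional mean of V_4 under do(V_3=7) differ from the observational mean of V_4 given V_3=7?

Every unit gets V_3=7 under the intervention. V_4 values become -32, -23, -20, -11, -38, -29, -26, -35; E[V_4|do(V_3=7)] = -26.75.
Conditioning on V_3=7 selects the 2 unit(s) with V_1 ∈ {1, -2}. Their V_4 values: -20, -11. Mean = -15.5.
Difference = -26.75 − (-15.5) = -11.25.

-11.25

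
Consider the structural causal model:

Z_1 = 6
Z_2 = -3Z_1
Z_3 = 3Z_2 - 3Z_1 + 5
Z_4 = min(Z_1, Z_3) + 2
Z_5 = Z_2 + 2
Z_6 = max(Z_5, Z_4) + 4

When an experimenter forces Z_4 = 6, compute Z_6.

10

Under do(Z_4=6), the mechanism Z_4 = min(Z_1, Z_3) + 2 is discarded; Z_4 is fixed at 6.
Z_2 = -3Z_1  [with Z_1=6]  = -18
Z_5 = Z_2 + 2  [with Z_2=-18]  = -16
Z_6 = max(Z_5, Z_4) + 4  [with Z_5=-16, Z_4=6]  = 10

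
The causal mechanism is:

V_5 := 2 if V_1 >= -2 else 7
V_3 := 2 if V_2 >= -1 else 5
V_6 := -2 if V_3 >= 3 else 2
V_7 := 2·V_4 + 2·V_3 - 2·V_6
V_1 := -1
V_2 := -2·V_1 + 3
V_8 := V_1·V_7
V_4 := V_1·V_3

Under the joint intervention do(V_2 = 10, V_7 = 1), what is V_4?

-2

Under do(V_2 = 10, V_7 = 1), each intervened variable's structural equation is replaced by its fixed value.
V_3 = 2 if V_2 >= -1 else 5  [with V_2=10]  = 2
V_4 = V_1·V_3  [with V_1=-1, V_3=2]  = -2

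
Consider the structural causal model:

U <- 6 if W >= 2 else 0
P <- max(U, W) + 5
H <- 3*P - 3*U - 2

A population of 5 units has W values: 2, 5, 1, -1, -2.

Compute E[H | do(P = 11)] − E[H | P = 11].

Every unit gets P=11 under the intervention. H values become 13, 13, 31, 31, 31; E[H|do(P=11)] = 23.8.
E[H|P=11] averages over only the 2 units with P=11 (W = 2, 5): H = 13, 13, mean 13.
Difference = 23.8 − 13 = 10.8.

10.8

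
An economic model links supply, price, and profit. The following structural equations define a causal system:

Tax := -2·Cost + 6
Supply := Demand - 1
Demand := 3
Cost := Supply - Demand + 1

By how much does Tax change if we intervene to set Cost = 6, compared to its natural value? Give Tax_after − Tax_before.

-12

The intervention breaks the incoming arrows to Cost: Cost := Supply - Demand + 1 no longer applies, and Cost = 6.
Tax = -2·Cost + 6  [with Cost=6]  = -6
Without intervention: Supply = Demand - 1  [with Demand=3]  = 2; Cost = Supply - Demand + 1  [with Supply=2, Demand=3]  = 0; Tax = -2·Cost + 6  [with Cost=0]  = 6.
Change = -6 − 6 = -12.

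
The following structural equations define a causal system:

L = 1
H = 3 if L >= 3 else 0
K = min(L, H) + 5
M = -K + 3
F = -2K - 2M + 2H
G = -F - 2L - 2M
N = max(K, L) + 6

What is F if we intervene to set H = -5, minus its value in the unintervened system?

do(H=-5) replaces the equation H = 3 if L >= 3 else 0 with the constant H = -5.
K = min(L, H) + 5  [with L=1, H=-5]  = 0
M = -K + 3  [with K=0]  = 3
F = -2K - 2M + 2H  [with K=0, M=3, H=-5]  = -16
Without intervention: H = 3 if L >= 3 else 0  [with L=1]  = 0; K = min(L, H) + 5  [with L=1, H=0]  = 5; M = -K + 3  [with K=5]  = -2; F = -2K - 2M + 2H  [with K=5, M=-2, H=0]  = -6.
Change = -16 − (-6) = -10.

-10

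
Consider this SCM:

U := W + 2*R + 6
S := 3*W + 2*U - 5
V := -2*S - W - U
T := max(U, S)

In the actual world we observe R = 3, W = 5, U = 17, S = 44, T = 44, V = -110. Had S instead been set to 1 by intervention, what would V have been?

Under do(S=1), the mechanism S := 3*W + 2*U - 5 is discarded; S is fixed at 1.
U = W + 2*R + 6  [with W=5, R=3]  = 17
V = -2*S - W - U  [with S=1, W=5, U=17]  = -24

-24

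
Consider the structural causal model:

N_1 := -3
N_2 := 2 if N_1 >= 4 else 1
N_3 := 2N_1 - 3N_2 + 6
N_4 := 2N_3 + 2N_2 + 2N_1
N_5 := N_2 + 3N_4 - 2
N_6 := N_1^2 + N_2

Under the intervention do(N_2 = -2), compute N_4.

Under do(N_2=-2), the mechanism N_2 := 2 if N_1 >= 4 else 1 is discarded; N_2 is fixed at -2.
N_3 = 2N_1 - 3N_2 + 6  [with N_1=-3, N_2=-2]  = 6
N_4 = 2N_3 + 2N_2 + 2N_1  [with N_3=6, N_2=-2, N_1=-3]  = 2

2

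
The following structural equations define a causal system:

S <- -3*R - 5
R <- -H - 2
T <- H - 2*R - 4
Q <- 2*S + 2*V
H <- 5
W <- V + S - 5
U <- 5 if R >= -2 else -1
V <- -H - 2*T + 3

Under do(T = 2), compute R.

Under do(T=2), the mechanism T <- H - 2*R - 4 is discarded; T is fixed at 2.
Since R is not a descendant of the intervened variable, it is unaffected.
R = -H - 2  [with H=5]  = -7

-7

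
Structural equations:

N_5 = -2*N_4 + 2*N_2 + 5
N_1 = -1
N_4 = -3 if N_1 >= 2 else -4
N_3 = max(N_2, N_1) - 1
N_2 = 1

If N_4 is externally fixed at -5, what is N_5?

17

Intervening sets N_4 = -5 and removes its equation (N_4 = -3 if N_1 >= 2 else -4).
N_5 = -2*N_4 + 2*N_2 + 5  [with N_4=-5, N_2=1]  = 17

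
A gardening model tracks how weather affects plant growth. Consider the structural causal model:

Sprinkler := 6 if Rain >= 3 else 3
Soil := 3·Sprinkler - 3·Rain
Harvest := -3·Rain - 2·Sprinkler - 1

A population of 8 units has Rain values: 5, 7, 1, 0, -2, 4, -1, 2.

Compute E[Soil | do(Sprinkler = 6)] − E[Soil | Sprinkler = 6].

10

The intervention sets Sprinkler=6 in all 8 units regardless of Rain. Recomputing Soil per unit gives 3, -3, 15, 18, 24, 6, 21, 12; average 12.
Conditioning on Sprinkler=6 selects the 3 unit(s) with Rain ∈ {5, 7, 4}. Their Soil values: 3, -3, 6. Mean = 2.
Difference = 12 − 2 = 10.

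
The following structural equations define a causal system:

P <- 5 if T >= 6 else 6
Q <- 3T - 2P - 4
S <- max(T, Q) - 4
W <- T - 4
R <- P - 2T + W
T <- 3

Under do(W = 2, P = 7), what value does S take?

Setting W = 2, P = 7 by intervention discards those variables' equations.
Q = 3T - 2P - 4  [with T=3, P=7]  = -9
S = max(T, Q) - 4  [with T=3, Q=-9]  = -1

-1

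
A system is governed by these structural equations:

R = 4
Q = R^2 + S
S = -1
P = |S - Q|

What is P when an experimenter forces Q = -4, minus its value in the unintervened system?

-13

The intervention breaks the incoming arrows to Q: Q = R^2 + S no longer applies, and Q = -4.
P = |S - Q|  [with S=-1, Q=-4]  = 3
Without intervention: Q = R^2 + S  [with R=4, S=-1]  = 15; P = |S - Q|  [with S=-1, Q=15]  = 16.
Change = 3 − 16 = -13.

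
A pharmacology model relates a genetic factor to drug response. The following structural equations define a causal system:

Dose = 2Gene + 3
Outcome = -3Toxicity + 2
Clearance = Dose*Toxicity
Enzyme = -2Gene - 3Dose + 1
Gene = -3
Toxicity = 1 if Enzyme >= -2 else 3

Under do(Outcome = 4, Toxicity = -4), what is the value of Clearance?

12

Setting Outcome = 4, Toxicity = -4 by intervention discards those variables' equations.
Dose = 2Gene + 3  [with Gene=-3]  = -3
Clearance = Dose*Toxicity  [with Dose=-3, Toxicity=-4]  = 12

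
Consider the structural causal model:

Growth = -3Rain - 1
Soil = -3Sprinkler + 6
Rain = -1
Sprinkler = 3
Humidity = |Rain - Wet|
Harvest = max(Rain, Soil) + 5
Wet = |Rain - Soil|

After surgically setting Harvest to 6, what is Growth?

2

The intervention breaks the incoming arrows to Harvest: Harvest = max(Rain, Soil) + 5 no longer applies, and Harvest = 6.
Growth is not downstream of the intervention, so its value is determined by the original equations.
Growth = -3Rain - 1  [with Rain=-1]  = 2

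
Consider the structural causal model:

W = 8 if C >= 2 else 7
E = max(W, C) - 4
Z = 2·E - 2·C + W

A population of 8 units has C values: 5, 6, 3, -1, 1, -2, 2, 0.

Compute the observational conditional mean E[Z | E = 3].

14

Conditioning on E=3 selects the 4 unit(s) with C ∈ {-1, 1, -2, 0}. Their Z values: 15, 11, 17, 13. Mean = 14.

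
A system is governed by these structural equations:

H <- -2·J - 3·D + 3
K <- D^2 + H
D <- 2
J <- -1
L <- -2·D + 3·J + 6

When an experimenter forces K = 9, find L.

-1

Intervening sets K = 9 and removes its equation (K <- D^2 + H).
No directed path runs from K to L, so L keeps its natural value.
L = -2·D + 3·J + 6  [with D=2, J=-1]  = -1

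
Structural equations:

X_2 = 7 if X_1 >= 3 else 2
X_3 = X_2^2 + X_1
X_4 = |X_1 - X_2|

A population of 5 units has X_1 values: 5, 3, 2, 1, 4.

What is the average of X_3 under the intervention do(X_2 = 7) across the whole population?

The intervention sets X_2=7 in all 5 units regardless of X_1. Recomputing X_3 per unit gives 54, 52, 51, 50, 53; average 52.

52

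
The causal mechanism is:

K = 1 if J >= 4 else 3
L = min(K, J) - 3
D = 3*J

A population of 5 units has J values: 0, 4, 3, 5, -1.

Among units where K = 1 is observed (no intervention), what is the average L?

-2

Conditioning on K=1 selects the 2 unit(s) with J ∈ {4, 5}. Their L values: -2, -2. Mean = -2.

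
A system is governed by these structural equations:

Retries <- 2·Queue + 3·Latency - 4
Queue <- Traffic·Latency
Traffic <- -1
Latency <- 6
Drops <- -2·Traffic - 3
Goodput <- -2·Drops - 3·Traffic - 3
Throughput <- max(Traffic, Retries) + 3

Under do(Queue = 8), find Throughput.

The intervention breaks the incoming arrows to Queue: Queue <- Traffic·Latency no longer applies, and Queue = 8.
Retries = 2·Queue + 3·Latency - 4  [with Queue=8, Latency=6]  = 30
Throughput = max(Traffic, Retries) + 3  [with Traffic=-1, Retries=30]  = 33

33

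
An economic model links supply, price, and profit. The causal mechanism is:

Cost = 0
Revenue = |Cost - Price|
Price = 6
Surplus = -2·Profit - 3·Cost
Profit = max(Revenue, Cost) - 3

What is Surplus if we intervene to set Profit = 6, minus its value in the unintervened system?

-6

Intervening sets Profit = 6 and removes its equation (Profit = max(Revenue, Cost) - 3).
Surplus = -2·Profit - 3·Cost  [with Profit=6, Cost=0]  = -12
Without intervention: Revenue = |Cost - Price|  [with Cost=0, Price=6]  = 6; Profit = max(Revenue, Cost) - 3  [with Revenue=6, Cost=0]  = 3; Surplus = -2·Profit - 3·Cost  [with Profit=3, Cost=0]  = -6.
Change = -12 − (-6) = -6.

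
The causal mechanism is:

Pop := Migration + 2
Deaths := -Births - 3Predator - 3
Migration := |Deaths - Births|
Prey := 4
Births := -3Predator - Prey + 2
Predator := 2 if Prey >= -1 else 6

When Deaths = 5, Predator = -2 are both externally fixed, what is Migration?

The joint intervention fixes Deaths = 5, Predator = -2, removing each variable's own equation.
Births = -3Predator - Prey + 2  [with Predator=-2, Prey=4]  = 4
Migration = |Deaths - Births|  [with Deaths=5, Births=4]  = 1

1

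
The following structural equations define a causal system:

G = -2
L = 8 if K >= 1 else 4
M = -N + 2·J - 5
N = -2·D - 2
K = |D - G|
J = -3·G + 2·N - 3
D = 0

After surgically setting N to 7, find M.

22

Under do(N=7), the mechanism N = -2·D - 2 is discarded; N is fixed at 7.
J = -3·G + 2·N - 3  [with G=-2, N=7]  = 17
M = -N + 2·J - 5  [with N=7, J=17]  = 22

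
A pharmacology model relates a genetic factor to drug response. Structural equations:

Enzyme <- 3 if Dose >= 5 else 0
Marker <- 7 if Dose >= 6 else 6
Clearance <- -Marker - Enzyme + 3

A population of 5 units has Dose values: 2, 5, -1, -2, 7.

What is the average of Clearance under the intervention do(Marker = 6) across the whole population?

-4.2

The intervention sets Marker=6 in all 5 units regardless of Dose. Recomputing Clearance per unit gives -3, -6, -3, -3, -6; average -4.2.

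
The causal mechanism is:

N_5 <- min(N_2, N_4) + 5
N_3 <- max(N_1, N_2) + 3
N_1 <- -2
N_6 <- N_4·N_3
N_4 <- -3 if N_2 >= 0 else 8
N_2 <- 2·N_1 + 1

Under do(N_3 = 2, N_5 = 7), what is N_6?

16

Setting N_3 = 2, N_5 = 7 by intervention discards those variables' equations.
N_2 = 2·N_1 + 1  [with N_1=-2]  = -3
N_4 = -3 if N_2 >= 0 else 8  [with N_2=-3]  = 8
N_6 = N_4·N_3  [with N_4=8, N_3=2]  = 16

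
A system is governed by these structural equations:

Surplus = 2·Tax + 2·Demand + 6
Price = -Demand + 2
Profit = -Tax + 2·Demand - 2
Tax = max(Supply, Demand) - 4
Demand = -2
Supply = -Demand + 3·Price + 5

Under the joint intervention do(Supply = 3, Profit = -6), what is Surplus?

0

Setting Supply = 3, Profit = -6 by intervention discards those variables' equations.
Tax = max(Supply, Demand) - 4  [with Supply=3, Demand=-2]  = -1
Surplus = 2·Tax + 2·Demand + 6  [with Tax=-1, Demand=-2]  = 0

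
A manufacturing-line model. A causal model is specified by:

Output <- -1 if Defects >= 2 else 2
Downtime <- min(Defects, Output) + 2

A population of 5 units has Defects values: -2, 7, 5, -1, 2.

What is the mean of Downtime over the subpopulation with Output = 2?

0.5

Conditioning on Output=2 selects the 2 unit(s) with Defects ∈ {-2, -1}. Their Downtime values: 0, 1. Mean = 0.5.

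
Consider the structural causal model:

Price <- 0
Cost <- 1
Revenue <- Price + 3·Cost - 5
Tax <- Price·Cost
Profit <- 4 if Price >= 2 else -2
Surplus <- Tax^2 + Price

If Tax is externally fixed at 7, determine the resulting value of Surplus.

49

Under do(Tax=7), the mechanism Tax <- Price·Cost is discarded; Tax is fixed at 7.
Surplus = Tax^2 + Price  [with Tax=7, Price=0]  = 49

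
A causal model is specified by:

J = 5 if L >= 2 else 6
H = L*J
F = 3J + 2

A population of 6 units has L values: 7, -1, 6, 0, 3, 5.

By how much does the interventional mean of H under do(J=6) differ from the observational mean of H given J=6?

23

Every unit gets J=6 under the intervention. H values become 42, -6, 36, 0, 18, 30; E[H|do(J=6)] = 20.
E[H|J=6] averages over only the 2 units with J=6 (L = -1, 0): H = -6, 0, mean -3.
Difference = 20 − (-3) = 23.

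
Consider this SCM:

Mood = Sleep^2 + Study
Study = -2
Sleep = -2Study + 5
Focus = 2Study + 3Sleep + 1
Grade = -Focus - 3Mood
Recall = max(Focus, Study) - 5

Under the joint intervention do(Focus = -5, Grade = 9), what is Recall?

The joint intervention fixes Focus = -5, Grade = 9, removing each variable's own equation.
Recall = max(Focus, Study) - 5  [with Focus=-5, Study=-2]  = -7

-7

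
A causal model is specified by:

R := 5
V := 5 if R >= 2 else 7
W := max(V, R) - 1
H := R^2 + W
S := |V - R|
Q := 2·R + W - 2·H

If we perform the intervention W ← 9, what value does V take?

5

Under do(W=9), the mechanism W := max(V, R) - 1 is discarded; W is fixed at 9.
Since V is not a descendant of the intervened variable, it is unaffected.
V = 5 if R >= 2 else 7  [with R=5]  = 5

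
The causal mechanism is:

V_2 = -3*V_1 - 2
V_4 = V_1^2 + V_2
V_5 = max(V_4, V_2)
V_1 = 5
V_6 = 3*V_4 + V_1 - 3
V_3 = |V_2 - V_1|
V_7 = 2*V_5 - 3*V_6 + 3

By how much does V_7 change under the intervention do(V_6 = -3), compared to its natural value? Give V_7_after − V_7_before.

Intervening sets V_6 = -3 and removes its equation (V_6 = 3*V_4 + V_1 - 3).
V_2 = -3*V_1 - 2  [with V_1=5]  = -17
V_4 = V_1^2 + V_2  [with V_1=5, V_2=-17]  = 8
V_5 = max(V_4, V_2)  [with V_4=8, V_2=-17]  = 8
V_7 = 2*V_5 - 3*V_6 + 3  [with V_5=8, V_6=-3]  = 28
Without intervention: V_2 = -3*V_1 - 2  [with V_1=5]  = -17; V_4 = V_1^2 + V_2  [with V_1=5, V_2=-17]  = 8; V_5 = max(V_4, V_2)  [with V_4=8, V_2=-17]  = 8; V_6 = 3*V_4 + V_1 - 3  [with V_4=8, V_1=5]  = 26; V_7 = 2*V_5 - 3*V_6 + 3  [with V_5=8, V_6=26]  = -59.
Change = 28 − (-59) = 87.

87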